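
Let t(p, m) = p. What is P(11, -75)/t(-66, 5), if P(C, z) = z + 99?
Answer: -4/11 ≈ -0.36364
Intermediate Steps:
P(C, z) = 99 + z
P(11, -75)/t(-66, 5) = (99 - 75)/(-66) = 24*(-1/66) = -4/11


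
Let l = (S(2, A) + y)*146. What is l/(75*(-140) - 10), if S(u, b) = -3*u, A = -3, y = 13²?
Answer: -11899/5255 ≈ -2.2643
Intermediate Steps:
y = 169
l = 23798 (l = (-3*2 + 169)*146 = (-6 + 169)*146 = 163*146 = 23798)
l/(75*(-140) - 10) = 23798/(75*(-140) - 10) = 23798/(-10500 - 10) = 23798/(-10510) = 23798*(-1/10510) = -11899/5255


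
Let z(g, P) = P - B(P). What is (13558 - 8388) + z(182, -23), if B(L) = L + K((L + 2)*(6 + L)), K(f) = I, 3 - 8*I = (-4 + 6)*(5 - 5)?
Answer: 41357/8 ≈ 5169.6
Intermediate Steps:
I = 3/8 (I = 3/8 - (-4 + 6)*(5 - 5)/8 = 3/8 - 0/4 = 3/8 - ⅛*0 = 3/8 + 0 = 3/8 ≈ 0.37500)
K(f) = 3/8
B(L) = 3/8 + L (B(L) = L + 3/8 = 3/8 + L)
z(g, P) = -3/8 (z(g, P) = P - (3/8 + P) = P + (-3/8 - P) = -3/8)
(13558 - 8388) + z(182, -23) = (13558 - 8388) - 3/8 = 5170 - 3/8 = 41357/8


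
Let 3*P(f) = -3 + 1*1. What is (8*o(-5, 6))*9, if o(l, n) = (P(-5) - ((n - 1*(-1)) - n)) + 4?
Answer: 168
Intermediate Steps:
P(f) = -⅔ (P(f) = (-3 + 1*1)/3 = (-3 + 1)/3 = (⅓)*(-2) = -⅔)
o(l, n) = 7/3 (o(l, n) = (-⅔ - ((n - 1*(-1)) - n)) + 4 = (-⅔ - ((n + 1) - n)) + 4 = (-⅔ - ((1 + n) - n)) + 4 = (-⅔ - 1*1) + 4 = (-⅔ - 1) + 4 = -5/3 + 4 = 7/3)
(8*o(-5, 6))*9 = (8*(7/3))*9 = (56/3)*9 = 168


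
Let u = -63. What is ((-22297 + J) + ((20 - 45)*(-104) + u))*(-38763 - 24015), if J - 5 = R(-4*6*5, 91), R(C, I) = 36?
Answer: 1237919382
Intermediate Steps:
J = 41 (J = 5 + 36 = 41)
((-22297 + J) + ((20 - 45)*(-104) + u))*(-38763 - 24015) = ((-22297 + 41) + ((20 - 45)*(-104) - 63))*(-38763 - 24015) = (-22256 + (-25*(-104) - 63))*(-62778) = (-22256 + (2600 - 63))*(-62778) = (-22256 + 2537)*(-62778) = -19719*(-62778) = 1237919382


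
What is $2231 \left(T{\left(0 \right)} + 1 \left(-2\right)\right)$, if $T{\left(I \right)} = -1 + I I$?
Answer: $-6693$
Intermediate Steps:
$T{\left(I \right)} = -1 + I^{2}$
$2231 \left(T{\left(0 \right)} + 1 \left(-2\right)\right) = 2231 \left(\left(-1 + 0^{2}\right) + 1 \left(-2\right)\right) = 2231 \left(\left(-1 + 0\right) - 2\right) = 2231 \left(-1 - 2\right) = 2231 \left(-3\right) = -6693$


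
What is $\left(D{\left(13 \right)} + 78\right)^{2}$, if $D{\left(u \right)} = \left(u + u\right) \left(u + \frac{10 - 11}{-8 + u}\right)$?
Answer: $\frac{4218916}{25} \approx 1.6876 \cdot 10^{5}$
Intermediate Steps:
$D{\left(u \right)} = 2 u \left(u - \frac{1}{-8 + u}\right)$
$\left(D{\left(13 \right)} + 78\right)^{2} = \left(2 \cdot 13 \frac{1}{-8 + 13} \left(-1 + 13^{2} - 104\right) + 78\right)^{2} = \left(2 \cdot 13 \cdot \frac{1}{5} \left(-1 + 169 - 104\right) + 78\right)^{2} = \left(2 \cdot 13 \cdot \frac{1}{5} \cdot 64 + 78\right)^{2} = \left(\frac{1664}{5} + 78\right)^{2} = \left(\frac{2054}{5}\right)^{2} = \frac{4218916}{25}$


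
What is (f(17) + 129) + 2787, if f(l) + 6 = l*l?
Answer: 3199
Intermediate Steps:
f(l) = -6 + l² (f(l) = -6 + l*l = -6 + l²)
(f(17) + 129) + 2787 = ((-6 + 17²) + 129) + 2787 = ((-6 + 289) + 129) + 2787 = (283 + 129) + 2787 = 412 + 2787 = 3199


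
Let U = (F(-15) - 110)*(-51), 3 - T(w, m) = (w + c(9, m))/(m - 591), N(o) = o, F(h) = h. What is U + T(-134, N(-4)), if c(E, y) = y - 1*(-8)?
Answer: 758956/119 ≈ 6377.8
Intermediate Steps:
c(E, y) = 8 + y (c(E, y) = y + 8 = 8 + y)
T(w, m) = 3 - (8 + m + w)/(-591 + m) (T(w, m) = 3 - (w + (8 + m))/(m - 591) = 3 - (8 + m + w)/(-591 + m))
U = 6375 (U = (-15 - 110)*(-51) = -125*(-51) = 6375)
U + T(-134, N(-4)) = 6375 + (-1781 - 1*(-134) + 2*(-4))/(-591 - 4) = 6375 + (-1781 + 134 - 8)/(-595) = 6375 - 1/595*(-1655) = 6375 + 331/119 = 758956/119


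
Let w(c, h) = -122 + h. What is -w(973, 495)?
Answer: -373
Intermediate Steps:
-w(973, 495) = -(-122 + 495) = -1*373 = -373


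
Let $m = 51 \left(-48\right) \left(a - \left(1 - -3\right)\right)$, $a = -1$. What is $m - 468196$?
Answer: $-455956$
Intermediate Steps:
$m = 12240$ ($m = 51 \left(-48\right) \left(-1 - \left(1 - -3\right)\right) = - 2448 \left(-1 - \left(1 + 3\right)\right) = - 2448 \left(-1 - 4\right) = \left(-2448\right) \left(-5\right) = 12240$)
$m - 468196 = 12240 - 468196 = -455956$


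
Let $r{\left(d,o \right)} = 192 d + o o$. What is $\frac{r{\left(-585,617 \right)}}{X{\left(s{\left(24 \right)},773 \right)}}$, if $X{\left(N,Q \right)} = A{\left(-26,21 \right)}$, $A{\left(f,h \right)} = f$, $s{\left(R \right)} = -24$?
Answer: $- \frac{268369}{26} \approx -10322.0$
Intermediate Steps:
$r{\left(d,o \right)} = o^{2} + 192 d$ ($r{\left(d,o \right)} = 192 d + o^{2} = o^{2} + 192 d$)
$X{\left(N,Q \right)} = -26$
$\frac{r{\left(-585,617 \right)}}{X{\left(s{\left(24 \right)},773 \right)}} = \frac{617^{2} + 192 \left(-585\right)}{-26} = \left(380689 - 112320\right) \left(- \frac{1}{26}\right) = 268369 \left(- \frac{1}{26}\right) = - \frac{268369}{26}$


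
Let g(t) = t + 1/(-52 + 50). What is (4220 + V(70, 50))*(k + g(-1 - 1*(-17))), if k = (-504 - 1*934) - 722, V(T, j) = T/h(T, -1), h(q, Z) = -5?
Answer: -9019767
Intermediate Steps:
V(T, j) = -T/5 (V(T, j) = T/(-5) = T*(-⅕) = -T/5)
g(t) = -½ + t (g(t) = t + 1/(-2) = t - ½ = -½ + t)
k = -2160 (k = (-504 - 934) - 722 = -1438 - 722 = -2160)
(4220 + V(70, 50))*(k + g(-1 - 1*(-17))) = (4220 - ⅕*70)*(-2160 + (-½ + (-1 - 1*(-17)))) = (4220 - 14)*(-2160 + (-½ + (-1 + 17))) = 4206*(-2160 + (-½ + 16)) = 4206*(-2160 + 31/2) = 4206*(-4289/2) = -9019767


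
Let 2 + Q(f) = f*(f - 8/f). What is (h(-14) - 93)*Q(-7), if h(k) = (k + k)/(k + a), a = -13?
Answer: -32279/9 ≈ -3586.6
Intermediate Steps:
h(k) = 2*k/(-13 + k) (h(k) = (k + k)/(k - 13) = (2*k)/(-13 + k) = 2*k/(-13 + k))
Q(f) = -2 + f*(f - 8/f)
(h(-14) - 93)*Q(-7) = (2*(-14)/(-13 - 14) - 93)*(-10 + (-7)**2) = (2*(-14)/(-27) - 93)*(-10 + 49) = (2*(-14)*(-1/27) - 93)*39 = (28/27 - 93)*39 = -2483/27*39 = -32279/9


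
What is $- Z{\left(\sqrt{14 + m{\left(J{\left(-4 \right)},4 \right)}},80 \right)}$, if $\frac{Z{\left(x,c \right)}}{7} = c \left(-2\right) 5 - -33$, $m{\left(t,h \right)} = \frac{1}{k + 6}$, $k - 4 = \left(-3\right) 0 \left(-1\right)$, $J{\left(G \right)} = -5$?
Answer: $5369$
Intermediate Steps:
$k = 4$ ($k = 4 + \left(-3\right) 0 \left(-1\right) = 4 + 0 \left(-1\right) = 4 + 0 = 4$)
$m{\left(t,h \right)} = \frac{1}{10}$ ($m{\left(t,h \right)} = \frac{1}{4 + 6} = \frac{1}{10}$)
$Z{\left(x,c \right)} = 231 - 70 c$ ($Z{\left(x,c \right)} = 7 \left(c \left(-2\right) 5 - -33\right) = 7 \left(- 2 c 5 + 33\right) = 7 \left(- 10 c + 33\right) = 7 \left(33 - 10 c\right) = 231 - 70 c$)
$- Z{\left(\sqrt{14 + m{\left(J{\left(-4 \right)},4 \right)}},80 \right)} = - (231 - 5600) = \left(-1\right) \left(-5369\right) = 5369$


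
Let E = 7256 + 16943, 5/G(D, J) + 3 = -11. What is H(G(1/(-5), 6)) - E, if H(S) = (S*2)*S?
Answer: -2371477/98 ≈ -24199.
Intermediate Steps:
G(D, J) = -5/14 (G(D, J) = 5/(-3 - 11) = 5/(-14) = 5*(-1/14) = -5/14)
H(S) = 2*S² (H(S) = (2*S)*S = 2*S²)
E = 24199
H(G(1/(-5), 6)) - E = 2*(-5/14)² - 1*24199 = 2*(25/196) - 24199 = 25/98 - 24199 = -2371477/98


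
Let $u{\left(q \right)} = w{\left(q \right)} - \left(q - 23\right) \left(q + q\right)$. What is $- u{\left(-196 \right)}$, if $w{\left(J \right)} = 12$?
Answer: $85836$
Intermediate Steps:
$u{\left(q \right)} = 12 - 2 q \left(-23 + q\right)$ ($u{\left(q \right)} = 12 - \left(q - 23\right) \left(q + q\right) = 12 - \left(-23 + q\right) 2 q = 12 - 2 q \left(-23 + q\right)$)
$- u{\left(-196 \right)} = - (12 - 2 \left(-196\right)^{2} + 46 \left(-196\right)) = - (12 - 76832 - 9016) = \left(-1\right) \left(-85836\right) = 85836$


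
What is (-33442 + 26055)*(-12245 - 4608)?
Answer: 124493111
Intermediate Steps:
(-33442 + 26055)*(-12245 - 4608) = -7387*(-16853) = 124493111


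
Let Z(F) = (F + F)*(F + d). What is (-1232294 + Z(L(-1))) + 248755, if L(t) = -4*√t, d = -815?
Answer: -983571 + 6520*I ≈ -9.8357e+5 + 6520.0*I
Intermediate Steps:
Z(F) = 2*F*(-815 + F) (Z(F) = (F + F)*(F - 815) = (2*F)*(-815 + F) = 2*F*(-815 + F))
(-1232294 + Z(L(-1))) + 248755 = (-1232294 + 2*(-4*I)*(-815 - 4*I)) + 248755 = (-1232294 - 8*I*(-815 - 4*I)) + 248755 = -983539 - 8*I*(-815 - 4*I)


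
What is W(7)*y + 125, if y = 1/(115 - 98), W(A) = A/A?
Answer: 2126/17 ≈ 125.06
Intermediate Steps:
W(A) = 1
y = 1/17 ≈ 0.058824
W(7)*y + 125 = 1*(1/17) + 125 = 1/17 + 125 = 2126/17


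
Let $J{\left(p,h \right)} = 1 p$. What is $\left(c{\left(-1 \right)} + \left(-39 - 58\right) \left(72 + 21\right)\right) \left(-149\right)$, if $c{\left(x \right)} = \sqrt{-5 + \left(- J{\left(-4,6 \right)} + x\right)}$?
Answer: $1344129 - 149 i \sqrt{2} \approx 1.3441 \cdot 10^{6} - 210.72 i$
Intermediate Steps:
$J{\left(p,h \right)} = p$
$c{\left(x \right)} = \sqrt{-1 + x}$ ($c{\left(x \right)} = \sqrt{-5 + \left(\left(-1\right) \left(-4\right) + x\right)} = \sqrt{-5 + \left(4 + x\right)} = \sqrt{-1 + x}$)
$\left(c{\left(-1 \right)} + \left(-39 - 58\right) \left(72 + 21\right)\right) \left(-149\right) = \left(\sqrt{-1 - 1} + \left(-39 - 58\right) \left(72 + 21\right)\right) \left(-149\right) = \left(\sqrt{-2} - 9021\right) \left(-149\right) = \left(i \sqrt{2} - 9021\right) \left(-149\right) = \left(-9021 + i \sqrt{2}\right) \left(-149\right) = 1344129 - 149 i \sqrt{2}$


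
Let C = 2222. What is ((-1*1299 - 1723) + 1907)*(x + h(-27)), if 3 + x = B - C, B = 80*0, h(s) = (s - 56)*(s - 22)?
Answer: -2053830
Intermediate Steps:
h(s) = (-56 + s)*(-22 + s)
B = 0
x = -2225 (x = -3 + (0 - 1*2222) = -3 + (0 - 2222) = -3 - 2222 = -2225)
((-1*1299 - 1723) + 1907)*(x + h(-27)) = ((-1*1299 - 1723) + 1907)*(-2225 + (1232 + (-27)² - 78*(-27))) = ((-1299 - 1723) + 1907)*(-2225 + (1232 + 729 + 2106)) = (-3022 + 1907)*(-2225 + 4067) = -1115*1842 = -2053830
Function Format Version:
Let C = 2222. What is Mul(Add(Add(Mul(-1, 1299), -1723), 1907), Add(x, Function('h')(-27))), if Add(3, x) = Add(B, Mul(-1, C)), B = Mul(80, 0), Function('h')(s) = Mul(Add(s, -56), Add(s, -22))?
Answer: -2053830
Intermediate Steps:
Function('h')(s) = Mul(Add(-56, s), Add(-22, s))
B = 0
x = -2225 (x = Add(-3, Add(0, Mul(-1, 2222))) = Add(-3, Add(0, -2222)) = Add(-3, -2222) = -2225)
Mul(Add(Add(Mul(-1, 1299), -1723), 1907), Add(x, Function('h')(-27))) = Mul(Add(Add(Mul(-1, 1299), -1723), 1907), Add(-2225, Add(1232, Pow(-27, 2), Mul(-78, -27)))) = Mul(Add(Add(-1299, -1723), 1907), Add(-2225, Add(1232, 729, 2106))) = Mul(Add(-3022, 1907), Add(-2225, 4067)) = Mul(-1115, 1842) = -2053830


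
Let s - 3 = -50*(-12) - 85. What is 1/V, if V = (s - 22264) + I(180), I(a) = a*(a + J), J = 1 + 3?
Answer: 1/11374 ≈ 8.7920e-5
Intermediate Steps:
J = 4
s = 518 (s = 3 + (-50*(-12) - 85) = 3 + (600 - 85) = 3 + 515 = 518)
I(a) = a*(4 + a) (I(a) = a*(a + 4) = a*(4 + a))
V = 11374 (V = (518 - 22264) + 180*(4 + 180) = -21746 + 180*184 = -21746 + 33120 = 11374)
1/V = 1/11374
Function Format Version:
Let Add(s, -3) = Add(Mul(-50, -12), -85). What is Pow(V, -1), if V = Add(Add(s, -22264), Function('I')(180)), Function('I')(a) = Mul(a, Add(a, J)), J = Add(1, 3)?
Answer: Rational(1, 11374) ≈ 8.7920e-5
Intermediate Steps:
J = 4
s = 518 (s = Add(3, Add(Mul(-50, -12), -85)) = Add(3, Add(600, -85)) = Add(3, 515) = 518)
Function('I')(a) = Mul(a, Add(4, a)) (Function('I')(a) = Mul(a, Add(a, 4)) = Mul(a, Add(4, a)))
V = 11374 (V = Add(Add(518, -22264), Mul(180, Add(4, 180))) = Add(-21746, Mul(180, 184)) = Add(-21746, 33120) = 11374)
Pow(V, -1) = Pow(11374, -1) = Rational(1, 11374)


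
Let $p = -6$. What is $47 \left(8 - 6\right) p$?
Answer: $-564$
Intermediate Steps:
$47 \left(8 - 6\right) p = 47 \left(8 - 6\right) \left(-6\right) = 47 \cdot 2 \left(-6\right) = 94 \left(-6\right) = -564$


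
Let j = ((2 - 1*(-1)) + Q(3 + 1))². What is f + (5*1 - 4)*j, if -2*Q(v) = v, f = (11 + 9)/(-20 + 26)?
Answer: 13/3 ≈ 4.3333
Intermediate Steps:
f = 10/3 (f = 20/6 = 20*(⅙) = 10/3 ≈ 3.3333)
Q(v) = -v/2
j = 1 (j = ((2 - 1*(-1)) - (3 + 1)/2)² = ((2 + 1) - ½*4)² = (3 - 2)² = 1² = 1)
f + (5*1 - 4)*j = 10/3 + (5*1 - 4)*1 = 10/3 + (5 - 4)*1 = 10/3 + 1*1 = 10/3 + 1 = 13/3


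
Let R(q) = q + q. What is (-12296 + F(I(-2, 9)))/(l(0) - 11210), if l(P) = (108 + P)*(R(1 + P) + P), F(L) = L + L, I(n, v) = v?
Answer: 6139/5497 ≈ 1.1168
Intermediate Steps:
R(q) = 2*q
F(L) = 2*L
l(P) = (2 + 3*P)*(108 + P) (l(P) = (108 + P)*(2*(1 + P) + P) = (108 + P)*((2 + 2*P) + P) = (108 + P)*(2 + 3*P) = (2 + 3*P)*(108 + P))
(-12296 + F(I(-2, 9)))/(l(0) - 11210) = (-12296 + 2*9)/((216 + 3*0² + 326*0) - 11210) = (-12296 + 18)/((216 + 3*0 + 0) - 11210) = -12278/((216 + 0 + 0) - 11210) = -12278/(216 - 11210) = -12278/(-10994) = -12278*(-1/10994) = 6139/5497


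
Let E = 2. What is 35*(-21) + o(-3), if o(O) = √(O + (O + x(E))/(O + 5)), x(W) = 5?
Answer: -735 + I*√2 ≈ -735.0 + 1.4142*I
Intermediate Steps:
o(O) = √(1 + O) (o(O) = √(O + (O + 5)/(O + 5)) = √(O + (5 + O)/(5 + O)) = √(O + 1) = √(1 + O))
35*(-21) + o(-3) = 35*(-21) + √((5 - 3 - 3*(5 - 3))/(5 - 3)) = -735 + √((5 - 3 - 3*2)/2) = -735 + √((5 - 3 - 6)/2) = -735 + √((½)*(-4)) = -735 + √(-2) = -735 + I*√2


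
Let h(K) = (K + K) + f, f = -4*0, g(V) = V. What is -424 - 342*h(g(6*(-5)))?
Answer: 20096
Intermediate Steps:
f = 0
h(K) = 2*K (h(K) = (K + K) + 0 = 2*K + 0 = 2*K)
-424 - 342*h(g(6*(-5))) = -424 - 684*6*(-5) = -424 - 684*(-30) = -424 - 342*(-60) = -424 + 20520 = 20096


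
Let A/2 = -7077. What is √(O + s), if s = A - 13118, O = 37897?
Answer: 25*√17 ≈ 103.08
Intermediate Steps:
A = -14154 (A = 2*(-7077) = -14154)
s = -27272 (s = -14154 - 13118 = -27272)
√(O + s) = √(37897 - 27272) = √10625 = 25*√17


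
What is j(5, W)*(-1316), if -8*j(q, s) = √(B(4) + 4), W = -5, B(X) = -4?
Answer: 0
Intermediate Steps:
j(q, s) = 0 (j(q, s) = -√(-4 + 4)/8 = -√0/8 = -⅛*0 = 0)
j(5, W)*(-1316) = 0*(-1316) = 0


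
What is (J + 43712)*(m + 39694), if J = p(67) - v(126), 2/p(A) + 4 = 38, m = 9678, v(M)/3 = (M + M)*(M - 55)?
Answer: -8362974964/17 ≈ -4.9194e+8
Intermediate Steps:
v(M) = 6*M*(-55 + M) (v(M) = 3*((M + M)*(M - 55)) = 3*((2*M)*(-55 + M)) = 3*(2*M*(-55 + M)) = 6*M*(-55 + M))
p(A) = 1/17 (p(A) = 2/(-4 + 38) = 2/34 = 2*(1/34) = 1/17)
J = -912491/17 (J = 1/17 - 6*126*(-55 + 126) = 1/17 - 6*126*71 = 1/17 - 1*53676 = 1/17 - 53676 = -912491/17 ≈ -53676.)
(J + 43712)*(m + 39694) = (-912491/17 + 43712)*(9678 + 39694) = -169387/17*49372 = -8362974964/17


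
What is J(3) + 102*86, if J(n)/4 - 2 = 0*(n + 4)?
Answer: 8780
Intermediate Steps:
J(n) = 8 (J(n) = 8 + 4*(0*(n + 4)) = 8 + 4*(0*(4 + n)) = 8 + 4*0 = 8 + 0 = 8)
J(3) + 102*86 = 8 + 102*86 = 8 + 8772 = 8780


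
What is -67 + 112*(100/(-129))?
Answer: -19843/129 ≈ -153.82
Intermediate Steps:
-67 + 112*(100/(-129)) = -67 + 112*(100*(-1/129)) = -67 + 112*(-100/129) = -67 - 11200/129 = -19843/129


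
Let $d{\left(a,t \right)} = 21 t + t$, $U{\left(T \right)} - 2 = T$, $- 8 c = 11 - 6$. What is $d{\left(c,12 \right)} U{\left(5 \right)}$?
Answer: $1848$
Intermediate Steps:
$c = - \frac{5}{8}$ ($c = - \frac{11 - 6}{8} = \left(- \frac{1}{8}\right) 5 = - \frac{5}{8} \approx -0.625$)
$U{\left(T \right)} = 2 + T$
$d{\left(a,t \right)} = 22 t$
$d{\left(c,12 \right)} U{\left(5 \right)} = 22 \cdot 12 \left(2 + 5\right) = 264 \cdot 7 = 1848$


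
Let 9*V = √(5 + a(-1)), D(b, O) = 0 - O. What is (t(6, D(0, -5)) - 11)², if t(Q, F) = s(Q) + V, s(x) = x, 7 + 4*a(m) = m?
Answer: (45 - √3)²/81 ≈ 23.113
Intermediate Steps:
a(m) = -7/4 + m/4
D(b, O) = -O
V = √3/9 (V = √(5 + (-7/4 + (¼)*(-1)))/9 = √(5 + (-7/4 - ¼))/9 = √(5 - 2)/9 = √3/9 ≈ 0.19245)
t(Q, F) = Q + √3/9
(t(6, D(0, -5)) - 11)² = ((6 + √3/9) - 11)² = (-5 + √3/9)²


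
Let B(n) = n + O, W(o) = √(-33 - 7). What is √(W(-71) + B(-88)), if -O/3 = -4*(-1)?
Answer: √(-100 + 2*I*√10) ≈ 0.31607 + 10.005*I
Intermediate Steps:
O = -12 (O = -(-12)*(-1) = -3*4 = -12)
W(o) = 2*I*√10 (W(o) = √(-40) = 2*I*√10)
B(n) = -12 + n (B(n) = n - 12 = -12 + n)
√(W(-71) + B(-88)) = √(2*I*√10 + (-12 - 88)) = √(2*I*√10 - 100) = √(-100 + 2*I*√10)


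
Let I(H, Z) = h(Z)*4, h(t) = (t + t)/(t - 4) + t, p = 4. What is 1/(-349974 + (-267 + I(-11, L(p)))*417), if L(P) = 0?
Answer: -1/461313 ≈ -2.1677e-6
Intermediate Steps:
h(t) = t + 2*t/(-4 + t) (h(t) = (2*t)/(-4 + t) + t = 2*t/(-4 + t) + t = t + 2*t/(-4 + t))
I(H, Z) = 4*Z*(-2 + Z)/(-4 + Z) (I(H, Z) = (Z*(-2 + Z)/(-4 + Z))*4 = 4*Z*(-2 + Z)/(-4 + Z))
1/(-349974 + (-267 + I(-11, L(p)))*417) = 1/(-349974 + (-267 + 4*0*(-2 + 0)/(-4 + 0))*417) = 1/(-349974 + (-267 + 4*0*(-2)/(-4))*417) = 1/(-349974 + (-267 + 4*0*(-1/4)*(-2))*417) = 1/(-349974 + (-267 + 0)*417) = 1/(-349974 - 267*417) = 1/(-349974 - 111339) = 1/(-461313) = -1/461313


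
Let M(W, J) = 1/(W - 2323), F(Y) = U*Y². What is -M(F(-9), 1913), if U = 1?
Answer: 1/2242 ≈ 0.00044603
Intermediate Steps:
F(Y) = Y² (F(Y) = 1*Y² = Y²)
M(W, J) = 1/(-2323 + W)
-M(F(-9), 1913) = -1/(-2323 + (-9)²) = -1/(-2323 + 81) = -1/(-2242) = -1*(-1/2242) = 1/2242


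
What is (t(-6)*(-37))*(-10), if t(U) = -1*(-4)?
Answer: 1480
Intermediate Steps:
t(U) = 4
(t(-6)*(-37))*(-10) = (4*(-37))*(-10) = -148*(-10) = 1480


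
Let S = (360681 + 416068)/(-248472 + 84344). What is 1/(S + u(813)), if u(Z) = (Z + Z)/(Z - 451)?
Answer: -29707168/7155505 ≈ -4.1516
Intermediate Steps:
u(Z) = 2*Z/(-451 + Z) (u(Z) = (2*Z)/(-451 + Z) = 2*Z/(-451 + Z))
S = -776749/164128 (S = 776749/(-164128) = 776749*(-1/164128) = -776749/164128 ≈ -4.7326)
1/(S + u(813)) = 1/(-776749/164128 + 2*813/(-451 + 813)) = 1/(-776749/164128 + 2*813/362) = 1/(-776749/164128 + 2*813*(1/362)) = 1/(-776749/164128 + 813/181) = 1/(-7155505/29707168) = -29707168/7155505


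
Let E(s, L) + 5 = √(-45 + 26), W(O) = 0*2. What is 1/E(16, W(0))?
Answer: -5/44 - I*√19/44 ≈ -0.11364 - 0.099066*I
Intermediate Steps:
W(O) = 0
E(s, L) = -5 + I*√19 (E(s, L) = -5 + √(-45 + 26) = -5 + √(-19) = -5 + I*√19)
1/E(16, W(0)) = 1/(-5 + I*√19)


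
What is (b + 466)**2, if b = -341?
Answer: 15625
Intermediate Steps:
(b + 466)**2 = (-341 + 466)**2 = 125**2 = 15625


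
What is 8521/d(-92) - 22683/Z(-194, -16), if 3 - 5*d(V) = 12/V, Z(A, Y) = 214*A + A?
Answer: 20436943913/1501560 ≈ 13610.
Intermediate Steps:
Z(A, Y) = 215*A
d(V) = ⅗ - 12/(5*V)
8521/d(-92) - 22683/Z(-194, -16) = 8521/(((⅗)*(-4 - 92)/(-92))) - 22683/(215*(-194)) = 8521/(((⅗)*(-1/92)*(-96))) - 22683/(-41710) = 8521/(72/115) - 22683*(-1/41710) = 8521*(115/72) + 22683/41710 = 979915/72 + 22683/41710 = 20436943913/1501560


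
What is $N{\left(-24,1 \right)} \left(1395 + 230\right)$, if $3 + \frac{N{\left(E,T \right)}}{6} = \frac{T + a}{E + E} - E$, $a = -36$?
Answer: $\frac{1694875}{8} \approx 2.1186 \cdot 10^{5}$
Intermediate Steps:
$N{\left(E,T \right)} = -18 - 6 E + \frac{3 \left(-36 + T\right)}{E}$ ($N{\left(E,T \right)} = -18 + 6 \left(\frac{T - 36}{E + E} - E\right) = -18 + 6 \left(\frac{-36 + T}{2 E} - E\right) = -18 + 6 \left(- E + \frac{-36 + T}{2 E}\right) = -18 - \left(6 E - \frac{3 \left(-36 + T\right)}{E}\right) = -18 - 6 E + \frac{3 \left(-36 + T\right)}{E}$)
$N{\left(-24,1 \right)} \left(1395 + 230\right) = \frac{3 \left(-36 + 1 - - 48 \left(3 - 24\right)\right)}{-24} \left(1395 + 230\right) = 3 \left(- \frac{1}{24}\right) \left(-36 + 1 - \left(-48\right) \left(-21\right)\right) 1625 = 3 \left(- \frac{1}{24}\right) \left(-36 + 1 - 1008\right) 1625 = 3 \left(- \frac{1}{24}\right) \left(-1043\right) 1625 = \frac{1043}{8} \cdot 1625 = \frac{1694875}{8}$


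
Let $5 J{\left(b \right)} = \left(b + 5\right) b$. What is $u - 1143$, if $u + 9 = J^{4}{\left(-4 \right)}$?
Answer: $- \frac{719744}{625} \approx -1151.6$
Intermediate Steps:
$J{\left(b \right)} = \frac{b \left(5 + b\right)}{5}$ ($J{\left(b \right)} = \frac{\left(b + 5\right) b}{5} = \frac{\left(5 + b\right) b}{5} = \frac{b \left(5 + b\right)}{5}$)
$u = - \frac{5369}{625}$ ($u = -9 + \left(\frac{1}{5} \left(-4\right) \left(5 - 4\right)\right)^{4} = -9 + \left(\frac{1}{5} \left(-4\right) 1\right)^{4} = -9 + \left(- \frac{4}{5}\right)^{4} = -9 + \frac{256}{625} = - \frac{5369}{625} \approx -8.5904$)
$u - 1143 = - \frac{5369}{625} - 1143 = - \frac{719744}{625}$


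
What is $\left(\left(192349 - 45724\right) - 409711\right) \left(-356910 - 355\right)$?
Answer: $93991419790$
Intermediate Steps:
$\left(\left(192349 - 45724\right) - 409711\right) \left(-356910 - 355\right) = \left(146625 - 409711\right) \left(-357265\right) = \left(-263086\right) \left(-357265\right) = 93991419790$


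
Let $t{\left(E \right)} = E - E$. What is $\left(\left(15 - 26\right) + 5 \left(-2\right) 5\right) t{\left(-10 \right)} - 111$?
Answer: $-111$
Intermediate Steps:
$t{\left(E \right)} = 0$
$\left(\left(15 - 26\right) + 5 \left(-2\right) 5\right) t{\left(-10 \right)} - 111 = \left(\left(15 - 26\right) + 5 \left(-2\right) 5\right) 0 - 111 = \left(-11 - 50\right) 0 - 111 = \left(-61\right) 0 - 111 = 0 - 111 = -111$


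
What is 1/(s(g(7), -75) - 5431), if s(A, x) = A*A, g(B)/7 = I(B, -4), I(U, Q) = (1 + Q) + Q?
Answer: -1/3030 ≈ -0.00033003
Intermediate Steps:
I(U, Q) = 1 + 2*Q
g(B) = -49 (g(B) = 7*(1 + 2*(-4)) = 7*(1 - 8) = 7*(-7) = -49)
s(A, x) = A²
1/(s(g(7), -75) - 5431) = 1/((-49)² - 5431) = 1/(2401 - 5431) = 1/(-3030) = -1/3030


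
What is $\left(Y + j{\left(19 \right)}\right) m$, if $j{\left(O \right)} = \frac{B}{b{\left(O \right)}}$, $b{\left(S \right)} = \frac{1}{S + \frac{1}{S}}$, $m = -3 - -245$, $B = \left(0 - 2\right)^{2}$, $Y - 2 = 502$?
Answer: $\frac{2667808}{19} \approx 1.4041 \cdot 10^{5}$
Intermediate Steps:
$Y = 504$ ($Y = 2 + 502 = 504$)
$B = 4$ ($B = \left(-2\right)^{2} = 4$)
$m = 242$ ($m = -3 + 245 = 242$)
$j{\left(O \right)} = \frac{4 \left(1 + O^{2}\right)}{O}$ ($j{\left(O \right)} = \frac{4}{O \frac{1}{1 + O^{2}}} = 4 \frac{1 + O^{2}}{O} = \frac{4 \left(1 + O^{2}\right)}{O}$)
$\left(Y + j{\left(19 \right)}\right) m = \left(504 + \left(4 \cdot 19 + \frac{4}{19}\right)\right) 242 = \left(504 + \left(76 + 4 \cdot \frac{1}{19}\right)\right) 242 = \left(504 + \left(76 + \frac{4}{19}\right)\right) 242 = \left(504 + \frac{1448}{19}\right) 242 = \frac{11024}{19} \cdot 242 = \frac{2667808}{19}$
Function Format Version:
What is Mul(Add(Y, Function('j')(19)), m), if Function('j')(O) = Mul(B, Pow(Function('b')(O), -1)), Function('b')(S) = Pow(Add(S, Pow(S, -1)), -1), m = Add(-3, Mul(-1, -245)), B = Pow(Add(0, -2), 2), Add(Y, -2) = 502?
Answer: Rational(2667808, 19) ≈ 1.4041e+5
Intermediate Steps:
Y = 504 (Y = Add(2, 502) = 504)
B = 4 (B = Pow(-2, 2) = 4)
m = 242 (m = Add(-3, 245) = 242)
Function('j')(O) = Mul(4, Pow(O, -1), Add(1, Pow(O, 2))) (Function('j')(O) = Mul(4, Pow(Mul(O, Pow(Add(1, Pow(O, 2)), -1)), -1)) = Mul(4, Mul(Pow(O, -1), Add(1, Pow(O, 2)))) = Mul(4, Pow(O, -1), Add(1, Pow(O, 2))))
Mul(Add(Y, Function('j')(19)), m) = Mul(Add(504, Add(Mul(4, 19), Mul(4, Pow(19, -1)))), 242) = Mul(Add(504, Add(76, Mul(4, Rational(1, 19)))), 242) = Mul(Add(504, Add(76, Rational(4, 19))), 242) = Mul(Add(504, Rational(1448, 19)), 242) = Mul(Rational(11024, 19), 242) = Rational(2667808, 19)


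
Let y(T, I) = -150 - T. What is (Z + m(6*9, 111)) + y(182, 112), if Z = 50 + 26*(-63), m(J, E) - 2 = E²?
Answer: 10403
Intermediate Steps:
m(J, E) = 2 + E²
Z = -1588 (Z = 50 - 1638 = -1588)
(Z + m(6*9, 111)) + y(182, 112) = (-1588 + (2 + 111²)) + (-150 - 1*182) = (-1588 + (2 + 12321)) + (-150 - 182) = (-1588 + 12323) - 332 = 10735 - 332 = 10403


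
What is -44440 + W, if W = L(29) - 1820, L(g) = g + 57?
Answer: -46174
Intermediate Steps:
L(g) = 57 + g
W = -1734 (W = (57 + 29) - 1820 = 86 - 1820 = -1734)
-44440 + W = -44440 - 1734 = -46174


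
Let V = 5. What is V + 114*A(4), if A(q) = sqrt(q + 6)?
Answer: 5 + 114*sqrt(10) ≈ 365.50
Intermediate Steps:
A(q) = sqrt(6 + q)
V + 114*A(4) = 5 + 114*sqrt(6 + 4) = 5 + 114*sqrt(10)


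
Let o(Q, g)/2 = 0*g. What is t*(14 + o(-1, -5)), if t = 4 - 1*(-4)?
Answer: 112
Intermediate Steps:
o(Q, g) = 0 (o(Q, g) = 2*(0*g) = 2*0 = 0)
t = 8 (t = 4 + 4 = 8)
t*(14 + o(-1, -5)) = 8*(14 + 0) = 8*14 = 112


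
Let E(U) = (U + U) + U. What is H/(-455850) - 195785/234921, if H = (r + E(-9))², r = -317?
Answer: -19508033951/17848122975 ≈ -1.0930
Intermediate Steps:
E(U) = 3*U (E(U) = 2*U + U = 3*U)
H = 118336 (H = (-317 + 3*(-9))² = (-317 - 27)² = (-344)² = 118336)
H/(-455850) - 195785/234921 = 118336/(-455850) - 195785/234921 = 118336*(-1/455850) - 195785*1/234921 = -59168/227925 - 195785/234921 = -19508033951/17848122975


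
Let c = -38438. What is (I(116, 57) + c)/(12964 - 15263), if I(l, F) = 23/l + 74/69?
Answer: 307647581/18401196 ≈ 16.719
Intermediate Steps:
I(l, F) = 74/69 + 23/l (I(l, F) = 23/l + 74*(1/69) = 23/l + 74/69 = 74/69 + 23/l)
(I(116, 57) + c)/(12964 - 15263) = ((74/69 + 23/116) - 38438)/(12964 - 15263) = ((74/69 + 23*(1/116)) - 38438)/(-2299) = ((74/69 + 23/116) - 38438)*(-1/2299) = (10171/8004 - 38438)*(-1/2299) = -307647581/8004*(-1/2299) = 307647581/18401196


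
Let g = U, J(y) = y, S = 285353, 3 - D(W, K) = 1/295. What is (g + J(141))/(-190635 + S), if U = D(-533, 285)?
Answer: 42479/27941810 ≈ 0.0015203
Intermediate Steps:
D(W, K) = 884/295 (D(W, K) = 3 - 1/295 = 884/295)
U = 884/295 ≈ 2.9966
g = 884/295 ≈ 2.9966
(g + J(141))/(-190635 + S) = (884/295 + 141)/(-190635 + 285353) = (42479/295)/94718 = (42479/295)*(1/94718) = 42479/27941810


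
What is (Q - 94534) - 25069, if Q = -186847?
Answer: -306450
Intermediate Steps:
(Q - 94534) - 25069 = (-186847 - 94534) - 25069 = -281381 - 25069 = -306450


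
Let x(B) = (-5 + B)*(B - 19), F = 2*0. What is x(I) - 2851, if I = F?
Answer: -2756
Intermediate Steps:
F = 0
I = 0
x(B) = (-19 + B)*(-5 + B) (x(B) = (-5 + B)*(-19 + B) = (-19 + B)*(-5 + B))
x(I) - 2851 = (95 + 0² - 24*0) - 2851 = (95 + 0 + 0) - 2851 = 95 - 2851 = -2756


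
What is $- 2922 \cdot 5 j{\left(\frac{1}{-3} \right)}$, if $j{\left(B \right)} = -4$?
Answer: $58440$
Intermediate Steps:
$- 2922 \cdot 5 j{\left(\frac{1}{-3} \right)} = - 2922 \cdot 5 \left(-4\right) = \left(-2922\right) \left(-20\right) = 58440$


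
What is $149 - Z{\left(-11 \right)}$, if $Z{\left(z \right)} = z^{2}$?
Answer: $28$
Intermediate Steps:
$149 - Z{\left(-11 \right)} = 149 - \left(-11\right)^{2} = 149 - 121 = 28$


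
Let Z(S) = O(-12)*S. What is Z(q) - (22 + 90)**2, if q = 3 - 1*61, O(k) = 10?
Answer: -13124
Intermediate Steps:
q = -58 (q = 3 - 61 = -58)
Z(S) = 10*S
Z(q) - (22 + 90)**2 = 10*(-58) - (22 + 90)**2 = -580 - 1*112**2 = -580 - 1*12544 = -580 - 12544 = -13124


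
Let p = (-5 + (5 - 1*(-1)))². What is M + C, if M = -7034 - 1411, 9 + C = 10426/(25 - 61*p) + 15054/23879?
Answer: -3757925443/429822 ≈ -8743.0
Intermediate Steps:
p = 1 (p = (-5 + (5 + 1))² = (-5 + 6)² = 1² = 1)
C = -128078653/429822 (C = -9 + (10426/(25 - 61*1) + 15054/23879) = -9 + (10426/(25 - 61) + 15054*(1/23879)) = -9 + (10426/(-36) + 15054/23879) = -9 + (10426*(-1/36) + 15054/23879) = -9 + (-5213/18 + 15054/23879) = -9 - 124210255/429822 = -128078653/429822 ≈ -297.98)
M = -8445
M + C = -8445 - 128078653/429822 = -3757925443/429822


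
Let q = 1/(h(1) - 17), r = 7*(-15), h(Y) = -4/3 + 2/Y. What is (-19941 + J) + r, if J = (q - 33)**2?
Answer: -45506046/2401 ≈ -18953.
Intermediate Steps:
h(Y) = -4/3 + 2/Y (h(Y) = -4*1/3 + 2/Y = -4/3 + 2/Y)
r = -105
q = -3/49 (q = 1/((-4/3 + 2/1) - 17) = 1/((-4/3 + 2*1) - 17) = 1/((-4/3 + 2) - 17) = 1/(2/3 - 17) = 1/(-49/3) = -3/49 ≈ -0.061224)
J = 2624400/2401 (J = (-3/49 - 33)**2 = (-1620/49)**2 = 2624400/2401 ≈ 1093.0)
(-19941 + J) + r = (-19941 + 2624400/2401) - 105 = -45253941/2401 - 105 = -45506046/2401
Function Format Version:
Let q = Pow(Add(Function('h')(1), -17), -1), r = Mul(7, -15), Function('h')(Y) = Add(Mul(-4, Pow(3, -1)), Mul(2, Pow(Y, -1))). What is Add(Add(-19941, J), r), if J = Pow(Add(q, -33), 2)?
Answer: Rational(-45506046, 2401) ≈ -18953.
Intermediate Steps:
Function('h')(Y) = Add(Rational(-4, 3), Mul(2, Pow(Y, -1))) (Function('h')(Y) = Add(Mul(-4, Rational(1, 3)), Mul(2, Pow(Y, -1))) = Add(Rational(-4, 3), Mul(2, Pow(Y, -1))))
r = -105
q = Rational(-3, 49) (q = Pow(Add(Add(Rational(-4, 3), Mul(2, Pow(1, -1))), -17), -1) = Pow(Add(Add(Rational(-4, 3), Mul(2, 1)), -17), -1) = Pow(Add(Add(Rational(-4, 3), 2), -17), -1) = Pow(Add(Rational(2, 3), -17), -1) = Pow(Rational(-49, 3), -1) = Rational(-3, 49) ≈ -0.061224)
J = Rational(2624400, 2401) (J = Pow(Add(Rational(-3, 49), -33), 2) = Pow(Rational(-1620, 49), 2) = Rational(2624400, 2401) ≈ 1093.0)
Add(Add(-19941, J), r) = Add(Add(-19941, Rational(2624400, 2401)), -105) = Add(Rational(-45253941, 2401), -105) = Rational(-45506046, 2401)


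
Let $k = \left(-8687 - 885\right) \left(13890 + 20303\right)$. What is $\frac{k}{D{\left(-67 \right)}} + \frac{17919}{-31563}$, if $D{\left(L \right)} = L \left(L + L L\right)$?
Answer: $\frac{63735281791}{57724051} \approx 1104.1$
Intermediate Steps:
$D{\left(L \right)} = L \left(L + L^{2}\right)$
$k = -327295396$ ($k = \left(-9572\right) 34193 = -327295396$)
$\frac{k}{D{\left(-67 \right)}} + \frac{17919}{-31563} = - \frac{327295396}{\left(-67\right)^{2} \left(1 - 67\right)} + \frac{17919}{-31563} = - \frac{327295396}{4489 \left(-66\right)} + 17919 \left(- \frac{1}{31563}\right) = - \frac{327295396}{-296274} - \frac{1991}{3507} = \left(-327295396\right) \left(- \frac{1}{296274}\right) - \frac{1991}{3507} = \frac{163647698}{148137} - \frac{1991}{3507} = \frac{63735281791}{57724051}$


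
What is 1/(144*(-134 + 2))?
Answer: -1/19008 ≈ -5.2609e-5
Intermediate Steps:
1/(144*(-134 + 2)) = 1/(144*(-132)) = 1/(-19008) = -1/19008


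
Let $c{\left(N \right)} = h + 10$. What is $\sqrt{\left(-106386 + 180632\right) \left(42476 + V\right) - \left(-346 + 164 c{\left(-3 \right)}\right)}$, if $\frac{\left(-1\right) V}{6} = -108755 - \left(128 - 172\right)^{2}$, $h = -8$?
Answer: $\sqrt{52463857030} \approx 2.2905 \cdot 10^{5}$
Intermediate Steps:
$c{\left(N \right)} = 2$ ($c{\left(N \right)} = -8 + 10 = 2$)
$V = 664146$ ($V = - 6 \left(-108755 - \left(128 - 172\right)^{2}\right) = - 6 \left(-108755 - \left(-44\right)^{2}\right) = - 6 \left(-108755 - 1936\right) = \left(-6\right) \left(-110691\right) = 664146$)
$\sqrt{\left(-106386 + 180632\right) \left(42476 + V\right) - \left(-346 + 164 c{\left(-3 \right)}\right)} = \sqrt{\left(-106386 + 180632\right) \left(42476 + 664146\right) + \left(\left(-164\right) 2 + 346\right)} = \sqrt{74246 \cdot 706622 + \left(-328 + 346\right)} = \sqrt{52463857012 + 18} = \sqrt{52463857030}$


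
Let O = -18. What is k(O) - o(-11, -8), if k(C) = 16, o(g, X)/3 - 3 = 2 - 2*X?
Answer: -47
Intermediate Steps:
o(g, X) = 15 - 6*X (o(g, X) = 9 + 3*(2 - 2*X) = 9 + (6 - 6*X) = 15 - 6*X)
k(O) - o(-11, -8) = 16 - (15 - 6*(-8)) = 16 - (15 + 48) = 16 - 1*63 = 16 - 63 = -47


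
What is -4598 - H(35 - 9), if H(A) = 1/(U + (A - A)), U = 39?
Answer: -179323/39 ≈ -4598.0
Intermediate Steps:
H(A) = 1/39 (H(A) = 1/(39 + (A - A)) = 1/(39 + 0) = 1/39)
-4598 - H(35 - 9) = -4598 - 1*1/39 = -4598 - 1/39 = -179323/39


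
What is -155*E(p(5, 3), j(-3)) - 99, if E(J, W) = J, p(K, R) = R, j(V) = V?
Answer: -564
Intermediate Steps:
-155*E(p(5, 3), j(-3)) - 99 = -155*3 - 99 = -465 - 99 = -564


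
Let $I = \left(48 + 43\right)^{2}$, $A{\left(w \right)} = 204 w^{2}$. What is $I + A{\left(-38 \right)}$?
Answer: $302857$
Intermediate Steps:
$I = 8281$ ($I = 91^{2} = 8281$)
$I + A{\left(-38 \right)} = 8281 + 204 \left(-38\right)^{2} = 8281 + 204 \cdot 1444 = 8281 + 294576 = 302857$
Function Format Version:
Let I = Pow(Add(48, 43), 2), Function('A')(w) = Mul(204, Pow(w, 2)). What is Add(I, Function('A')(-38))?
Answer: 302857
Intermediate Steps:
I = 8281 (I = Pow(91, 2) = 8281)
Add(I, Function('A')(-38)) = Add(8281, Mul(204, Pow(-38, 2))) = Add(8281, Mul(204, 1444)) = Add(8281, 294576) = 302857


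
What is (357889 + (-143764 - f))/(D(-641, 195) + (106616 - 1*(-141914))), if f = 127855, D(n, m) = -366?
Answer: 43135/124082 ≈ 0.34763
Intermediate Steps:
(357889 + (-143764 - f))/(D(-641, 195) + (106616 - 1*(-141914))) = (357889 + (-143764 - 1*127855))/(-366 + (106616 - 1*(-141914))) = (357889 + (-143764 - 127855))/(-366 + (106616 + 141914)) = (357889 - 271619)/(-366 + 248530) = 86270/248164 = 86270*(1/248164) = 43135/124082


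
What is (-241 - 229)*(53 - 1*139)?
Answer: 40420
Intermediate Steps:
(-241 - 229)*(53 - 1*139) = -470*(53 - 139) = -470*(-86) = 40420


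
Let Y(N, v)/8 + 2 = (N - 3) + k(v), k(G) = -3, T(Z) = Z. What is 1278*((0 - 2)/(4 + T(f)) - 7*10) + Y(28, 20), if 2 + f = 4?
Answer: -89726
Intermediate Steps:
f = 2 (f = -2 + 4 = 2)
Y(N, v) = -64 + 8*N (Y(N, v) = -16 + 8*((N - 3) - 3) = -16 + 8*((-3 + N) - 3) = -16 + 8*(-6 + N) = -16 + (-48 + 8*N) = -64 + 8*N)
1278*((0 - 2)/(4 + T(f)) - 7*10) + Y(28, 20) = 1278*((0 - 2)/(4 + 2) - 7*10) + (-64 + 8*28) = 1278*(-2/6 - 70) + (-64 + 224) = 1278*(-2*⅙ - 70) + 160 = 1278*(-⅓ - 70) + 160 = 1278*(-211/3) + 160 = -89886 + 160 = -89726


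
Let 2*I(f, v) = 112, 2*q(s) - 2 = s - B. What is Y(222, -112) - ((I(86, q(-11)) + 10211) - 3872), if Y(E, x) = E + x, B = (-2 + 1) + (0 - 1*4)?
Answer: -6285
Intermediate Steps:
B = -5 (B = -1 + (0 - 4) = -1 - 4 = -5)
q(s) = 7/2 + s/2 (q(s) = 1 + (s - 1*(-5))/2 = 1 + (s + 5)/2 = 1 + (5 + s)/2 = 1 + (5/2 + s/2) = 7/2 + s/2)
I(f, v) = 56 (I(f, v) = (½)*112 = 56)
Y(222, -112) - ((I(86, q(-11)) + 10211) - 3872) = (222 - 112) - ((56 + 10211) - 3872) = 110 - (10267 - 3872) = 110 - 1*6395 = 110 - 6395 = -6285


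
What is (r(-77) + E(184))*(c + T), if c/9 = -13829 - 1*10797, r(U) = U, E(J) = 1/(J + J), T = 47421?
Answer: 4936325355/368 ≈ 1.3414e+7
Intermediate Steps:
E(J) = 1/(2*J)
c = -221634 (c = 9*(-13829 - 1*10797) = 9*(-13829 - 10797) = 9*(-24626) = -221634)
(r(-77) + E(184))*(c + T) = (-77 + (½)/184)*(-221634 + 47421) = (-77 + (½)*(1/184))*(-174213) = (-77 + 1/368)*(-174213) = -28335/368*(-174213) = 4936325355/368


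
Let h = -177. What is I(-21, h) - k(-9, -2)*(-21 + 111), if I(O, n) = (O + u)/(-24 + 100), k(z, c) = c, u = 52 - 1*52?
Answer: 13659/76 ≈ 179.72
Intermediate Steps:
u = 0 (u = 52 - 52 = 0)
I(O, n) = O/76 (I(O, n) = (O + 0)/(-24 + 100) = O/76)
I(-21, h) - k(-9, -2)*(-21 + 111) = (1/76)*(-21) - (-2)*(-21 + 111) = -21/76 - (-2)*90 = -21/76 - 1*(-180) = -21/76 + 180 = 13659/76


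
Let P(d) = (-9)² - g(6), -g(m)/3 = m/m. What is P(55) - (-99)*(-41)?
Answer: -3975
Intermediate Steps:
g(m) = -3 (g(m) = -3*m/m = -3*1 = -3)
P(d) = 84 (P(d) = (-9)² - 1*(-3) = 81 + 3 = 84)
P(55) - (-99)*(-41) = 84 - (-99)*(-41) = 84 - 1*4059 = 84 - 4059 = -3975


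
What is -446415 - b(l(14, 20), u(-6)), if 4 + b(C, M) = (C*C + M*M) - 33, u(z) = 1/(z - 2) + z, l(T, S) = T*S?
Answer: -33588193/64 ≈ -5.2482e+5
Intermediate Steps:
l(T, S) = S*T
u(z) = z + 1/(-2 + z) (u(z) = 1/(-2 + z) + z = z + 1/(-2 + z))
b(C, M) = -37 + C² + M² (b(C, M) = -4 + ((C*C + M*M) - 33) = -4 + ((C² + M²) - 33) = -4 + (-33 + C² + M²) = -37 + C² + M²)
-446415 - b(l(14, 20), u(-6)) = -446415 - (-37 + (20*14)² + ((1 + (-6)² - 2*(-6))/(-2 - 6))²) = -446415 - (-37 + 280² + ((1 + 36 + 12)/(-8))²) = -446415 - (-37 + 78400 + (-⅛*49)²) = -446415 - (-37 + 78400 + (-49/8)²) = -446415 - (-37 + 78400 + 2401/64) = -446415 - 1*5017633/64 = -446415 - 5017633/64 = -33588193/64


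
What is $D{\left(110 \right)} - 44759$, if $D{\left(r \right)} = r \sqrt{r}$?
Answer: $-44759 + 110 \sqrt{110} \approx -43605.0$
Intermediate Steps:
$D{\left(r \right)} = r^{\frac{3}{2}}$
$D{\left(110 \right)} - 44759 = 110^{\frac{3}{2}} - 44759 = 110 \sqrt{110} - 44759 = -44759 + 110 \sqrt{110}$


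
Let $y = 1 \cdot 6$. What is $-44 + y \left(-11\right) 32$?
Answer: $-2156$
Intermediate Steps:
$y = 6$
$-44 + y \left(-11\right) 32 = -44 + 6 \left(-11\right) 32 = -44 - 2112 = -2156$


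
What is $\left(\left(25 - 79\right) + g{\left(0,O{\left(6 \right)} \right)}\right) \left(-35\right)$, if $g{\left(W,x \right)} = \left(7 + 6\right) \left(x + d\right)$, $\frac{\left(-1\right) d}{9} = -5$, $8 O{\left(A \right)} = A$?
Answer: $- \frac{75705}{4} \approx -18926.0$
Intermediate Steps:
$O{\left(A \right)} = \frac{A}{8}$
$d = 45$ ($d = \left(-9\right) \left(-5\right) = 45$)
$g{\left(W,x \right)} = 585 + 13 x$ ($g{\left(W,x \right)} = \left(7 + 6\right) \left(x + 45\right) = 13 \left(45 + x\right) = 585 + 13 x$)
$\left(\left(25 - 79\right) + g{\left(0,O{\left(6 \right)} \right)}\right) \left(-35\right) = \left(\left(25 - 79\right) + \left(585 + 13 \cdot \frac{1}{8} \cdot 6\right)\right) \left(-35\right) = \left(-54 + \left(585 + 13 \cdot \frac{3}{4}\right)\right) \left(-35\right) = \left(-54 + \left(585 + \frac{39}{4}\right)\right) \left(-35\right) = \left(-54 + \frac{2379}{4}\right) \left(-35\right) = \frac{2163}{4} \left(-35\right) = - \frac{75705}{4}$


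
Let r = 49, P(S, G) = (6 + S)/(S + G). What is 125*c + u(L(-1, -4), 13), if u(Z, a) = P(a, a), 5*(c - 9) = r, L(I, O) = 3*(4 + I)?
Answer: 61119/26 ≈ 2350.7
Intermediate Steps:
P(S, G) = (6 + S)/(G + S)
L(I, O) = 12 + 3*I
c = 94/5 (c = 9 + (1/5)*49 = 9 + 49/5 = 94/5 ≈ 18.800)
u(Z, a) = (6 + a)/(2*a) (u(Z, a) = (6 + a)/(a + a) = (6 + a)/((2*a)) = (1/(2*a))*(6 + a) = (6 + a)/(2*a))
125*c + u(L(-1, -4), 13) = 125*(94/5) + (1/2)*(6 + 13)/13 = 2350 + (1/2)*(1/13)*19 = 2350 + 19/26 = 61119/26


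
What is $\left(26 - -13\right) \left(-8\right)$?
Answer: $-312$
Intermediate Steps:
$\left(26 - -13\right) \left(-8\right) = \left(26 + 13\right) \left(-8\right) = 39 \left(-8\right) = -312$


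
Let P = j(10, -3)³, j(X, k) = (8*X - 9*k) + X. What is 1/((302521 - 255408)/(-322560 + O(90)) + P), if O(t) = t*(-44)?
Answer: 326520/522958629647 ≈ 6.2437e-7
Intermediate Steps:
O(t) = -44*t
j(X, k) = -9*k + 9*X (j(X, k) = (-9*k + 8*X) + X = -9*k + 9*X)
P = 1601613 (P = (-9*(-3) + 9*10)³ = (27 + 90)³ = 117³ = 1601613)
1/((302521 - 255408)/(-322560 + O(90)) + P) = 1/((302521 - 255408)/(-322560 - 44*90) + 1601613) = 1/(47113/(-322560 - 3960) + 1601613) = 1/(47113/(-326520) + 1601613) = 1/(47113*(-1/326520) + 1601613) = 1/(-47113/326520 + 1601613) = 1/(522958629647/326520) = 326520/522958629647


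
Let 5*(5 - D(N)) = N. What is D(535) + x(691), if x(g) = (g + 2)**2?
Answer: 480147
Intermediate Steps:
x(g) = (2 + g)**2
D(N) = 5 - N/5
D(535) + x(691) = (5 - 1/5*535) + (2 + 691)**2 = (5 - 107) + 693**2 = -102 + 480249 = 480147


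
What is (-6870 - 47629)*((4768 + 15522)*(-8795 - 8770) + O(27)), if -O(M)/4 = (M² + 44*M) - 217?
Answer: 19423479024350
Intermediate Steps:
O(M) = 868 - 176*M - 4*M² (O(M) = -4*((M² + 44*M) - 217) = -4*(-217 + M² + 44*M) = 868 - 176*M - 4*M²)
(-6870 - 47629)*((4768 + 15522)*(-8795 - 8770) + O(27)) = (-6870 - 47629)*((4768 + 15522)*(-8795 - 8770) + (868 - 176*27 - 4*27²)) = -54499*(20290*(-17565) + (868 - 4752 - 4*729)) = -54499*(-356393850 + (868 - 4752 - 2916)) = -54499*(-356393850 - 6800) = -54499*(-356400650) = 19423479024350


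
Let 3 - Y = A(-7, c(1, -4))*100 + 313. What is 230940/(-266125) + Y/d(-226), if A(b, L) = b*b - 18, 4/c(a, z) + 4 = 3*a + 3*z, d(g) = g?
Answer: 85529381/6014425 ≈ 14.221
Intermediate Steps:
c(a, z) = 4/(-4 + 3*a + 3*z) (c(a, z) = 4/(-4 + (3*a + 3*z)) = 4/(-4 + 3*a + 3*z))
A(b, L) = -18 + b**2 (A(b, L) = b**2 - 18 = -18 + b**2)
Y = -3410 (Y = 3 - ((-18 + (-7)**2)*100 + 313) = 3 - ((-18 + 49)*100 + 313) = 3 - (31*100 + 313) = 3 - (3100 + 313) = 3 - 1*3413 = 3 - 3413 = -3410)
230940/(-266125) + Y/d(-226) = 230940/(-266125) - 3410/(-226) = 230940*(-1/266125) - 3410*(-1/226) = -46188/53225 + 1705/113 = 85529381/6014425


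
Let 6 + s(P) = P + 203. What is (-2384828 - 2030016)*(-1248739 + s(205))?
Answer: 5511213114428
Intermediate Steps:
s(P) = 197 + P (s(P) = -6 + (P + 203) = -6 + (203 + P) = 197 + P)
(-2384828 - 2030016)*(-1248739 + s(205)) = (-2384828 - 2030016)*(-1248739 + (197 + 205)) = -4414844*(-1248739 + 402) = -4414844*(-1248337) = 5511213114428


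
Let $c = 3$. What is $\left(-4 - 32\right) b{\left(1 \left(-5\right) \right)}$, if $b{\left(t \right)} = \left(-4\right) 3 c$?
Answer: $1296$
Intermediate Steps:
$b{\left(t \right)} = -36$ ($b{\left(t \right)} = \left(-4\right) 3 \cdot 3 = \left(-12\right) 3 = -36$)
$\left(-4 - 32\right) b{\left(1 \left(-5\right) \right)} = \left(-4 - 32\right) \left(-36\right) = \left(-36\right) \left(-36\right) = 1296$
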